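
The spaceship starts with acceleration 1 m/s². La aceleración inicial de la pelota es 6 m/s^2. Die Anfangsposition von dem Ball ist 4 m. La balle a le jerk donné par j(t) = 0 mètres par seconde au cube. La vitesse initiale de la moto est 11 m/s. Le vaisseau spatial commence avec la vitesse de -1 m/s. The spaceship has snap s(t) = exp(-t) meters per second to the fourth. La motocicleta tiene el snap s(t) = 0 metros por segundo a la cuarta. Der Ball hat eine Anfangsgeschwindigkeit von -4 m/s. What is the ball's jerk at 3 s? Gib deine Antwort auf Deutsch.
Aus der Gleichung für den Ruck j(t) = 0, setzen wir t = 3 ein und erhalten j = 0.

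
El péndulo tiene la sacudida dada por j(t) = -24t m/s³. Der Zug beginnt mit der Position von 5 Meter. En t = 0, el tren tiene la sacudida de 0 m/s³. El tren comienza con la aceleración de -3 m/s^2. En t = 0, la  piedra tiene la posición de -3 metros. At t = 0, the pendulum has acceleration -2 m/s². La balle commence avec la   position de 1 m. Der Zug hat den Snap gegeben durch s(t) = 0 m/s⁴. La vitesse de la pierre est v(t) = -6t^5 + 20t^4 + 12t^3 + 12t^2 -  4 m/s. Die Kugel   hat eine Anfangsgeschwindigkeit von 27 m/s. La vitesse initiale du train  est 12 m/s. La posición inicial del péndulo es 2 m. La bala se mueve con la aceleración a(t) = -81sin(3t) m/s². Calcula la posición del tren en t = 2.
Partiendo del snap s(t) = 0, tomamos 4 integrales. Tomando ∫s(t)dt y aplicando j(0) = 0, encontramos j(t) = 0. Integrando la sacudida y usando la condición inicial a(0) = -3, obtenemos a(t) = -3. La antiderivada de la aceleración, con v(0) = 12, da la velocidad: v(t) = 12 - 3·t. La antiderivada de la velocidad, con x(0) = 5, da la posición: x(t) = -3·t^2/2 + 12·t + 5. Usando x(t) = -3·t^2/2 + 12·t + 5 y sustituyendo t = 2, encontramos x = 23.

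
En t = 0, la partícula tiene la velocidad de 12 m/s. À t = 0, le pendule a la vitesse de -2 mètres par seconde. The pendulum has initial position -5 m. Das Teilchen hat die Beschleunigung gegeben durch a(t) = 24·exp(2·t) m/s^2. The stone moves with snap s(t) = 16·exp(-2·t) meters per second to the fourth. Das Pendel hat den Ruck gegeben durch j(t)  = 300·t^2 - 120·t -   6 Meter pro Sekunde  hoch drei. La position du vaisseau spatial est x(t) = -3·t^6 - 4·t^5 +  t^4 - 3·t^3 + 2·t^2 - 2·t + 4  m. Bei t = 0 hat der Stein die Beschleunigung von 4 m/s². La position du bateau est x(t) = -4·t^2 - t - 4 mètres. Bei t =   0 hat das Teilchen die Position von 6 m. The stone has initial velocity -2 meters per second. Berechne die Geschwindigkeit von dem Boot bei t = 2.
Um dies zu lösen, müssen wir 1 Ableitung unserer Gleichung für die Position x(t) = -4·t^2 - t - 4 nehmen. Durch Ableiten von der Position erhalten wir die Geschwindigkeit: v(t) = -8·t - 1. Aus der Gleichung für die Geschwindigkeit v(t) = -8·t - 1, setzen wir t = 2 ein und erhalten v = -17.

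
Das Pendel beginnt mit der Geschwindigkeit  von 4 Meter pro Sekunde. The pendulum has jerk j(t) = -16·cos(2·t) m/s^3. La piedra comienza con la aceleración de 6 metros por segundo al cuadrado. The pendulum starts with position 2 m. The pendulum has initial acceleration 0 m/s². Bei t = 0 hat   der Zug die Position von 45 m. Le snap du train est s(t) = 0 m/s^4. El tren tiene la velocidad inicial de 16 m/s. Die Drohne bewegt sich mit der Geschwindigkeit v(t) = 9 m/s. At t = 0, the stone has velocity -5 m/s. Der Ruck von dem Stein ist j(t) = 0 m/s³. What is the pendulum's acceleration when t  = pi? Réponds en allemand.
Um dies zu lösen, müssen wir 1 Stammfunktion unserer Gleichung für den Ruck j(t) = -16·cos(2·t) finden. Das Integral von dem Ruck, mit a(0) = 0, ergibt die Beschleunigung: a(t) = -8·sin(2·t). Aus der Gleichung für die Beschleunigung a(t) = -8·sin(2·t), setzen wir t = pi ein und erhalten a = 0.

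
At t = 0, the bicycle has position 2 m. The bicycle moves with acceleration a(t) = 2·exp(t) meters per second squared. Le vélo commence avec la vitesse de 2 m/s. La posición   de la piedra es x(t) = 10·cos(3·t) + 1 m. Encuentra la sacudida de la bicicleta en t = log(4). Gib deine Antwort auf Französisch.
En partant de l'accélération a(t) = 2·exp(t), nous prenons 1 dérivée. En dérivant l'accélération, nous obtenons le jerk: j(t) = 2·exp(t). En utilisant j(t) = 2·exp(t) et en substituant t = log(4), nous trouvons j = 8.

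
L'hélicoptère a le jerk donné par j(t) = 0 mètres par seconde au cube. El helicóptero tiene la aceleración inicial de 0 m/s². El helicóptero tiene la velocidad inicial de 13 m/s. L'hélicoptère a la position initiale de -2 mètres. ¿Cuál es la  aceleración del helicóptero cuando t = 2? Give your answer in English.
Starting from jerk j(t) = 0, we take 1 antiderivative. Taking ∫j(t)dt and applying a(0) = 0, we find a(t) = 0. Using a(t) = 0 and substituting t = 2, we find a = 0.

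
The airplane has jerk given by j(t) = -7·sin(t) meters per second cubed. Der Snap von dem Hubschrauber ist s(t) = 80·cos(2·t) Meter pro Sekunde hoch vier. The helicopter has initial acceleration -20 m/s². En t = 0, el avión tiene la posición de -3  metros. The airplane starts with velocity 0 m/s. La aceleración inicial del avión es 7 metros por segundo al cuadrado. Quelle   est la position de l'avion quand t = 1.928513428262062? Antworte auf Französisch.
En partant du jerk j(t) = -7·sin(t), nous prenons 3 intégrales. La primitive du jerk est l'accélération. En utilisant a(0) = 7, nous obtenons a(t) = 7·cos(t). La primitive de l'accélération est la vitesse. En utilisant v(0) = 0, nous obtenons v(t) = 7·sin(t). En intégrant la vitesse et en utilisant la condition initiale x(0) = -3, nous obtenons x(t) = 4 - 7·cos(t). En utilisant x(t) = 4 - 7·cos(t) et en substituant t = 1.928513428262062, nous trouvons x = 6.45095731779448.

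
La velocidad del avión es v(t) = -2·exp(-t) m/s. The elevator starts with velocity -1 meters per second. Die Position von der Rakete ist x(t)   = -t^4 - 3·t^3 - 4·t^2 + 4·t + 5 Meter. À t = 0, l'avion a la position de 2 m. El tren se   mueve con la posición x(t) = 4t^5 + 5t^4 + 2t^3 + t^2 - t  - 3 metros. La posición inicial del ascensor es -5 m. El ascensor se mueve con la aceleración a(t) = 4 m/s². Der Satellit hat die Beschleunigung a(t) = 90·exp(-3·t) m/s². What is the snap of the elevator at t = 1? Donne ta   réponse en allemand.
Um dies zu lösen, müssen wir 2 Ableitungen unserer Gleichung für die Beschleunigung a(t) = 4 nehmen. Die Ableitung von der Beschleunigung ergibt den Ruck: j(t) = 0. Die Ableitung von dem Ruck ergibt den Snap: s(t) = 0. Mit s(t) = 0 und Einsetzen von t = 1, finden wir s = 0.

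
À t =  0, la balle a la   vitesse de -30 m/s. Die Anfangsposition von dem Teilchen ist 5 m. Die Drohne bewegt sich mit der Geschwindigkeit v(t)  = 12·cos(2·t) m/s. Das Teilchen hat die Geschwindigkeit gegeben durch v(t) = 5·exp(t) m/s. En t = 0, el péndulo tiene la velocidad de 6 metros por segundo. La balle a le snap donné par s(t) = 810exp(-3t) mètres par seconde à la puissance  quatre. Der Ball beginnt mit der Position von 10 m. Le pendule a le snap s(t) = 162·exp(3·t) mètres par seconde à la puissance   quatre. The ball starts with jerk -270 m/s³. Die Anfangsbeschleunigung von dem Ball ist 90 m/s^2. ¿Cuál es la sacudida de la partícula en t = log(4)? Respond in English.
We must differentiate our velocity equation v(t) = 5·exp(t) 2 times. Differentiating velocity, we get acceleration: a(t) = 5·exp(t). Taking d/dt of a(t), we find j(t) = 5·exp(t). From the given jerk equation j(t) = 5·exp(t), we substitute t = log(4) to get j = 20.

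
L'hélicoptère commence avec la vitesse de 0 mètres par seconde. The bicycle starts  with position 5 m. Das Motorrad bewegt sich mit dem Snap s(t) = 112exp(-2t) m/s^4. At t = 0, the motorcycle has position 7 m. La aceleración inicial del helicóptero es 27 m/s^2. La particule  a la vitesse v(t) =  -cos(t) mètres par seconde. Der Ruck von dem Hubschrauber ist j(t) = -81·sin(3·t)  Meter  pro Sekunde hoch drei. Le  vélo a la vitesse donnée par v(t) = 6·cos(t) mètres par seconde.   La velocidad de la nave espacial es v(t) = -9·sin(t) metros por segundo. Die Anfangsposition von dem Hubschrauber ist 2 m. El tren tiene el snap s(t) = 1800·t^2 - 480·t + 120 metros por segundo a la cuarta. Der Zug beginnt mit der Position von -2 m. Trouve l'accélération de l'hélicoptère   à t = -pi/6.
En partant du jerk j(t) = -81·sin(3·t), nous prenons 1 primitive. En prenant ∫j(t)dt et en appliquant a(0) = 27, nous trouvons a(t) = 27·cos(3·t). Nous avons l'accélération a(t) = 27·cos(3·t). En substituant t = -pi/6: a(-pi/6) = 0.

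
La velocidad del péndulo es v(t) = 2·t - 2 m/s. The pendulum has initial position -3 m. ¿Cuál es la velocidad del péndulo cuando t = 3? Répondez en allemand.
Aus der Gleichung für die Geschwindigkeit v(t) = 2·t - 2, setzen wir t = 3 ein und erhalten v = 4.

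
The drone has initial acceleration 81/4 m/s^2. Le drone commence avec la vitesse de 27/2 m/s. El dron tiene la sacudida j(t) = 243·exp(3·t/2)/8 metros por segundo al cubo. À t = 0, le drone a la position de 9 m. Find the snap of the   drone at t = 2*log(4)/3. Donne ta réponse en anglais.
Starting from jerk j(t) = 243·exp(3·t/2)/8, we take 1 derivative. The derivative of jerk gives snap: s(t) = 729·exp(3·t/2)/16. From the given snap equation s(t) = 729·exp(3·t/2)/16, we substitute t = 2*log(4)/3 to get s = 729/4.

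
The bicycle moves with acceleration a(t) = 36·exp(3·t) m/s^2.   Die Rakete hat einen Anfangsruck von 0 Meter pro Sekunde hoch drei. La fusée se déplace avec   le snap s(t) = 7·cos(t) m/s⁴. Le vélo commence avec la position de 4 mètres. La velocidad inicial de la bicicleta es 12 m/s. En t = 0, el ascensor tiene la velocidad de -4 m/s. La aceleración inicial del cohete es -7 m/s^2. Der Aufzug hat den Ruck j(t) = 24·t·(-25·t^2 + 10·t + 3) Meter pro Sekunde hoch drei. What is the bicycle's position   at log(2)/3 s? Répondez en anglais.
We need to integrate our acceleration equation a(t) = 36·exp(3·t) 2 times. The antiderivative of acceleration is velocity. Using v(0) = 12, we get v(t) = 12·exp(3·t). Integrating velocity and using the initial condition x(0) = 4, we get x(t) = 4·exp(3·t). From the given position equation x(t) = 4·exp(3·t), we substitute t = log(2)/3 to get x = 8.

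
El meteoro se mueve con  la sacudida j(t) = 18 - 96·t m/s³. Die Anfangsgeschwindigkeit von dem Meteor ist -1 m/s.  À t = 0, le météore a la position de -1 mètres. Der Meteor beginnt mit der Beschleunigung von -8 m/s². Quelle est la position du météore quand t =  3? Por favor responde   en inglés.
We need to integrate our jerk equation j(t) = 18 - 96·t 3 times. Finding the integral of j(t) and using a(0) = -8: a(t) = -48·t^2 + 18·t - 8. Taking ∫a(t)dt and applying v(0) = -1, we find v(t) = -16·t^3 + 9·t^2 - 8·t - 1. Integrating velocity and using the initial condition x(0) = -1, we get x(t) = -4·t^4 + 3·t^3 - 4·t^2 - t - 1. From the given position equation x(t) = -4·t^4 + 3·t^3 - 4·t^2 - t - 1, we substitute t = 3 to get x = -283.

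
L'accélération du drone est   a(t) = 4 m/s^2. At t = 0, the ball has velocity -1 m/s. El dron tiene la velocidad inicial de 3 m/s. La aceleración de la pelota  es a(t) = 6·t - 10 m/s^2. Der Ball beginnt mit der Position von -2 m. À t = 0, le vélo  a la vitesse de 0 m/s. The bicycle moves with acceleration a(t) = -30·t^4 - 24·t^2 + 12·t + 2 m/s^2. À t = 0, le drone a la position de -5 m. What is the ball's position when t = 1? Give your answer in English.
To solve this, we need to take 2 antiderivatives of our acceleration equation a(t) = 6·t - 10. The antiderivative of acceleration, with v(0) = -1, gives velocity: v(t) = 3·t^2 - 10·t - 1. Taking ∫v(t)dt and applying x(0) = -2, we find x(t) = t^3 - 5·t^2 - t - 2. We have position x(t) = t^3 - 5·t^2 - t - 2. Substituting t = 1: x(1) = -7.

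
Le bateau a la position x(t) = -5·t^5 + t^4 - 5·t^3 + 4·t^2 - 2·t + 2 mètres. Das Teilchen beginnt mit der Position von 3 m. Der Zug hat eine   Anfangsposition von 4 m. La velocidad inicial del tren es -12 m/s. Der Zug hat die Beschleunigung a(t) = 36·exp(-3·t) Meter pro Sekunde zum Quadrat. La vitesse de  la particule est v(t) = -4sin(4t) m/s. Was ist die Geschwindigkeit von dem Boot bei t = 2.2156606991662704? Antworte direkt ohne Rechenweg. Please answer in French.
La réponse est -616.898351763675.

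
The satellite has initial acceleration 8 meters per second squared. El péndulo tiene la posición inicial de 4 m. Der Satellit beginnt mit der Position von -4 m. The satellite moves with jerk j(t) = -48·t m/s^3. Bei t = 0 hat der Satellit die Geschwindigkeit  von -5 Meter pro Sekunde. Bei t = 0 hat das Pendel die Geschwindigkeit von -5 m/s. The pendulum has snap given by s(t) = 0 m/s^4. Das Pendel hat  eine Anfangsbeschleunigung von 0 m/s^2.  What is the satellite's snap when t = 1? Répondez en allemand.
Wir müssen unsere Gleichung für den Ruck j(t) = -48·t 1-mal ableiten. Mit d/dt von j(t) finden wir s(t) = -48. Wir haben den Snap s(t) = -48. Durch Einsetzen von t = 1: s(1) = -48.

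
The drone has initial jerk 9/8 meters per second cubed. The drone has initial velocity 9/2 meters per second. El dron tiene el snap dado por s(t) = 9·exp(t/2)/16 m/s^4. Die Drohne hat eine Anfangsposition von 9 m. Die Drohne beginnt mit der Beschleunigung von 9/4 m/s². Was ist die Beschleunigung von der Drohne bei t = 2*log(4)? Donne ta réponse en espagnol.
Necesitamos integrar nuestra ecuación del snap s(t) = 9·exp(t/2)/16 2 veces. La antiderivada del snap es la sacudida. Usando j(0) = 9/8, obtenemos j(t) = 9·exp(t/2)/8. La integral de la sacudida, con a(0) = 9/4, da la aceleración: a(t) = 9·exp(t/2)/4. Usando a(t) = 9·exp(t/2)/4 y sustituyendo t = 2*log(4), encontramos a = 9.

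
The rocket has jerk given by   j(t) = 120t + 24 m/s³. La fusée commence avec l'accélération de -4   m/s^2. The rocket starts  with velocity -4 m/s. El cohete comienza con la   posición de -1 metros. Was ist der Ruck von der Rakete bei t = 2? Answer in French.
Nous avons le jerk j(t) = 120·t + 24. En substituant t = 2: j(2) = 264.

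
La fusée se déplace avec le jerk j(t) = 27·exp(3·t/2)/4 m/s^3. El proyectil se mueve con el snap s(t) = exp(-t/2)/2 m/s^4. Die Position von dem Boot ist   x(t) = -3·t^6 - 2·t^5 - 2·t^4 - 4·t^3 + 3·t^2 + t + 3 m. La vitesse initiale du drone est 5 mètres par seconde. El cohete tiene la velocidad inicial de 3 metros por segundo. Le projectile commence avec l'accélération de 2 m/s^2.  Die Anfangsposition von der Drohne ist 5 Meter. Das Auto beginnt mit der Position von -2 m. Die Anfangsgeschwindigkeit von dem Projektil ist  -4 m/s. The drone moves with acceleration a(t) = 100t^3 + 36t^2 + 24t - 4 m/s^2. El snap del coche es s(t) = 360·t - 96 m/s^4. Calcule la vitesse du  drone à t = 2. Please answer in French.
Pour résoudre ceci, nous devons prendre 1 primitive de notre équation de l'accélération a(t) = 100·t^3 + 36·t^2 + 24·t - 4. En prenant ∫a(t)dt et en appliquant v(0) = 5, nous trouvons v(t) = 25·t^4 + 12·t^3 + 12·t^2 - 4·t + 5. En utilisant v(t) = 25·t^4 + 12·t^3 + 12·t^2 - 4·t + 5 et en substituant t = 2, nous trouvons v = 541.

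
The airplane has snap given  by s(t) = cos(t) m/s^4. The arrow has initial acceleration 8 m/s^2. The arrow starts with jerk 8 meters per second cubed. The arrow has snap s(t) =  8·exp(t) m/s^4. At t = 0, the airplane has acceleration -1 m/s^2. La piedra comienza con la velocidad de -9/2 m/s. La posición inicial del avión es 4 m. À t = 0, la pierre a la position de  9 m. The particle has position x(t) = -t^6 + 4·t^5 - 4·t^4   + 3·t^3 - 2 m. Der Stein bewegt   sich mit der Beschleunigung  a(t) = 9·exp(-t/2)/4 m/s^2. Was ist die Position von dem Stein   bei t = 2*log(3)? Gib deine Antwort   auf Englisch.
We need to integrate our acceleration equation a(t) = 9·exp(-t/2)/4 2 times. Integrating acceleration and using the initial condition v(0) = -9/2, we get v(t) = -9·exp(-t/2)/2. Integrating velocity and using the initial condition x(0) = 9, we get x(t) = 9·exp(-t/2). From the given position equation x(t) = 9·exp(-t/2), we substitute t = 2*log(3) to get x = 3.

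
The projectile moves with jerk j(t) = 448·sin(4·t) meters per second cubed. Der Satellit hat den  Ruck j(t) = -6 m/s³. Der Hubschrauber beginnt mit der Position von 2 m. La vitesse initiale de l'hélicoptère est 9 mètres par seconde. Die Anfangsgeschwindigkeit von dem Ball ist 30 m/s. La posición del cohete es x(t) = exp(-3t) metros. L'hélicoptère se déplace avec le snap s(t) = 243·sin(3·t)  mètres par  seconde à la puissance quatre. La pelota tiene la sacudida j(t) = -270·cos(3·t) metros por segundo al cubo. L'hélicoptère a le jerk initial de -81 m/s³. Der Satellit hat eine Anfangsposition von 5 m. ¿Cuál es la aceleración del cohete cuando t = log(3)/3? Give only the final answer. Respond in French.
a(log(3)/3) = 3.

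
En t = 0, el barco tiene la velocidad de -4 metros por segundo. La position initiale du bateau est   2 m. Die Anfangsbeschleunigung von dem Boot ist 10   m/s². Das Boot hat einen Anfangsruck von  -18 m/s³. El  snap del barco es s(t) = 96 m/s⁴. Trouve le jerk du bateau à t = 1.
Nous devons intégrer notre équation du snap s(t) = 96 1 fois. La primitive du snap, avec j(0) = -18, donne le jerk: j(t) = 96·t - 18. En utilisant j(t) = 96·t - 18 et en substituant t = 1, nous trouvons j = 78.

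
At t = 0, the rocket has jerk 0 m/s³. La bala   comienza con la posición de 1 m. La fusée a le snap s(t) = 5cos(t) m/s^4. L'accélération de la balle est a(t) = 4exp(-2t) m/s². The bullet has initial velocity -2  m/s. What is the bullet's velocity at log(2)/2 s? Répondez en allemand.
Wir müssen unsere Gleichung für die Beschleunigung a(t) = 4·exp(-2·t) 1-mal integrieren. Die Stammfunktion von der Beschleunigung ist die Geschwindigkeit. Mit v(0) = -2 erhalten wir v(t) = -2·exp(-2·t). Mit v(t) = -2·exp(-2·t) und Einsetzen von t = log(2)/2, finden wir v = -1.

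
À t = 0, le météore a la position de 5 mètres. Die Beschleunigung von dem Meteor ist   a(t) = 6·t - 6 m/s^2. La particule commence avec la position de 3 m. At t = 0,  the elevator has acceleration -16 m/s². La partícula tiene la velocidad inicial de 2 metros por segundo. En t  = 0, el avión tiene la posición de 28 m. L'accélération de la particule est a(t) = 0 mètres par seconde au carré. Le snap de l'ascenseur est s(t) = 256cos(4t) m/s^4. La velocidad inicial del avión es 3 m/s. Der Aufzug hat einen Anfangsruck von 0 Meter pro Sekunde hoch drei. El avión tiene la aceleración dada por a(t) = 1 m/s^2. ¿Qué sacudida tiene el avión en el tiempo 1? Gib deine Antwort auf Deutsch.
Um dies zu lösen, müssen wir 1 Ableitung unserer Gleichung für die Beschleunigung a(t) = 1 nehmen. Durch Ableiten von der Beschleunigung erhalten wir den Ruck: j(t) = 0. Wir haben den Ruck j(t) = 0. Durch Einsetzen von t = 1: j(1) = 0.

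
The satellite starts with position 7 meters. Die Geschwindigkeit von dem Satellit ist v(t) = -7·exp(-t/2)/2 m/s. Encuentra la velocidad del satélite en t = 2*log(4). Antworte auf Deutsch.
Aus der Gleichung für die Geschwindigkeit v(t) = -7·exp(-t/2)/2, setzen wir t = 2*log(4) ein und erhalten v = -7/8.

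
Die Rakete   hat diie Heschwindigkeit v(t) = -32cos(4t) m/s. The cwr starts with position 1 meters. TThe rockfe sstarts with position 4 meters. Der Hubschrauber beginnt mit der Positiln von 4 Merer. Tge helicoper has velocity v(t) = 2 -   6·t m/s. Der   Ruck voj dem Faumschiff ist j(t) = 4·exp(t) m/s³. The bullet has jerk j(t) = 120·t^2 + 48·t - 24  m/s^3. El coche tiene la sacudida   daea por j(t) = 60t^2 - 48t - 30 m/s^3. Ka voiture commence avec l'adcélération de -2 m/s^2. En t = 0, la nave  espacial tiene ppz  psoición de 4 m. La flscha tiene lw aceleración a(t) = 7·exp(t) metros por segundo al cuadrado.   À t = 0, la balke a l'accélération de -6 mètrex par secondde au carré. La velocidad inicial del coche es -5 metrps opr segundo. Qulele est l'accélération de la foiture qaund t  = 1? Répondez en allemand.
Wir müssen unsere Gleichung für den Ruck j(t) = 60·t^2 - 48·t - 30 1-mal integrieren. Mit ∫j(t)dt und Anwendung von a(0) = -2, finden wir a(t) = 20·t^3 - 24·t^2 - 30·t - 2. Aus der Gleichung für die Beschleunigung a(t) = 20·t^3 - 24·t^2 - 30·t - 2, setzen wir t = 1 ein und erhalten a = -36.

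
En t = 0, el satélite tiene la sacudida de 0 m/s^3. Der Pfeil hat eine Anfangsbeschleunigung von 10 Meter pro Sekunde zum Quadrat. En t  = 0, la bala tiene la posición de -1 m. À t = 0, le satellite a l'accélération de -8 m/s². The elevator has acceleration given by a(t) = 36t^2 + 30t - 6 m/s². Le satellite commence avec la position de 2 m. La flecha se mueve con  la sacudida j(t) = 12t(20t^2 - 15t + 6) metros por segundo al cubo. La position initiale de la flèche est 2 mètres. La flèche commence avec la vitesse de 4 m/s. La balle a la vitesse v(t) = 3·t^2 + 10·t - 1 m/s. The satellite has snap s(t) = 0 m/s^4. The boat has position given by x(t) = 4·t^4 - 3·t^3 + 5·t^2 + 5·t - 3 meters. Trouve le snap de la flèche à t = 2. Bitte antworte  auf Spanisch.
Debemos derivar nuestra ecuación de la sacudida j(t) = 12·t·(20·t^2 - 15·t + 6) 1 vez. Derivando la sacudida, obtenemos el snap: s(t) = 240·t^2 + 12·t·(40·t - 15) - 180·t + 72. Usando s(t) = 240·t^2 + 12·t·(40·t - 15) - 180·t + 72 y sustituyendo t = 2, encontramos s = 2232.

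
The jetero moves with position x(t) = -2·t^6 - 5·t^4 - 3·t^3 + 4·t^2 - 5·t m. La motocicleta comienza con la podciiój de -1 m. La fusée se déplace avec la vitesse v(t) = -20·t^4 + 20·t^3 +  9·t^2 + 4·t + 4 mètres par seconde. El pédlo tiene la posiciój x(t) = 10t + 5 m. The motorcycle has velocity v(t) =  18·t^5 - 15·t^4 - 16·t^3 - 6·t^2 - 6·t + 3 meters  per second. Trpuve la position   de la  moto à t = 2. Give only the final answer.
La réponse est 9.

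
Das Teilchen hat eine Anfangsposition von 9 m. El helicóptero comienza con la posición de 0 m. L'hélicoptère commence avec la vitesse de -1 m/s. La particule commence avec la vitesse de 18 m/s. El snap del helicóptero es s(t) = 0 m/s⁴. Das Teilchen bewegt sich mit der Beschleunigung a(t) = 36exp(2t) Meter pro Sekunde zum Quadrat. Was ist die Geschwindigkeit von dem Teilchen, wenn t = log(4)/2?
Wir müssen unsere Gleichung für die Beschleunigung a(t) = 36·exp(2·t) 1-mal integrieren. Die Stammfunktion von der Beschleunigung, mit v(0) = 18, ergibt die Geschwindigkeit: v(t) = 18·exp(2·t). Aus der Gleichung für die Geschwindigkeit v(t) = 18·exp(2·t), setzen wir t = log(4)/2 ein und erhalten v = 72.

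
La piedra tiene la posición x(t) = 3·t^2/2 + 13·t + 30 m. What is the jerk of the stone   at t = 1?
To solve this, we need to take 3 derivatives of our position equation x(t) = 3·t^2/2 + 13·t + 30. Differentiating position, we get velocity: v(t) = 3·t + 13. The derivative of velocity gives acceleration: a(t) = 3. Differentiating acceleration, we get jerk: j(t) = 0. We have jerk j(t) = 0. Substituting t = 1: j(1) = 0.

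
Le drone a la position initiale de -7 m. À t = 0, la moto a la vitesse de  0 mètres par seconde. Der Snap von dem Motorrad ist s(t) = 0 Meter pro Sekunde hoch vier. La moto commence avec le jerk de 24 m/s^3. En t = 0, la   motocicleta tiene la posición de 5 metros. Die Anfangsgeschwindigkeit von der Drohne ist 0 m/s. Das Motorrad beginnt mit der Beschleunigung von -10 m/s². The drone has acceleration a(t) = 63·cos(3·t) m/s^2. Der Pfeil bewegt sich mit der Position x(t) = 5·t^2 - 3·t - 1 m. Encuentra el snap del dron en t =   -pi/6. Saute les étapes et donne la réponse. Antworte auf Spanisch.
El snap en t = -pi/6 es s = 0.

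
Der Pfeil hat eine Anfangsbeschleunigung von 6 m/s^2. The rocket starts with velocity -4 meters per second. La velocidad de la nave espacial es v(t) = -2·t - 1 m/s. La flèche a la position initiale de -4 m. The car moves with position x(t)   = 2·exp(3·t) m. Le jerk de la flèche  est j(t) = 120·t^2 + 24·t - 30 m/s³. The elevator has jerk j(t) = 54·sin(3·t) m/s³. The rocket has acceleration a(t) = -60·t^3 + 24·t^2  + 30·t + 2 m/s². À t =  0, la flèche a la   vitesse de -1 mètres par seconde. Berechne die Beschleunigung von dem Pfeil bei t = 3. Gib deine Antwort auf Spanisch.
Partiendo de la sacudida j(t) = 120·t^2 + 24·t - 30, tomamos 1 integral. Integrando la sacudida y usando la condición inicial a(0) = 6, obtenemos a(t) = 40·t^3 + 12·t^2 - 30·t + 6. Usando a(t) = 40·t^3 + 12·t^2 - 30·t + 6 y sustituyendo t = 3, encontramos a = 1104.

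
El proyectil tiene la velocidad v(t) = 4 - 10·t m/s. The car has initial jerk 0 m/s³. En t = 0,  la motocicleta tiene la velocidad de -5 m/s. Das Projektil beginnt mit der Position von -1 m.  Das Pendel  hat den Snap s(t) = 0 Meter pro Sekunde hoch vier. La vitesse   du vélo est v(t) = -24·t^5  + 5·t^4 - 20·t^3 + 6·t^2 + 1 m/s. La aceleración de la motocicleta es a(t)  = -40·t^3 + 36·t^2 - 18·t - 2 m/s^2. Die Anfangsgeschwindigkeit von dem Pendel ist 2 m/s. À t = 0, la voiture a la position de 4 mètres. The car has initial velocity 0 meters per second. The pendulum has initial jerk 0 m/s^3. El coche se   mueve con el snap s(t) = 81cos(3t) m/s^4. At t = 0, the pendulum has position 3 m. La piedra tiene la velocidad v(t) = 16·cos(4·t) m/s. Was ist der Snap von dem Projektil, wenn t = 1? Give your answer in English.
To solve this, we need to take 3 derivatives of our velocity equation v(t) = 4 - 10·t. Taking d/dt of v(t), we find a(t) = -10. Differentiating acceleration, we get jerk: j(t) = 0. Taking d/dt of j(t), we find s(t) = 0. Using s(t) = 0 and substituting t = 1, we find s = 0.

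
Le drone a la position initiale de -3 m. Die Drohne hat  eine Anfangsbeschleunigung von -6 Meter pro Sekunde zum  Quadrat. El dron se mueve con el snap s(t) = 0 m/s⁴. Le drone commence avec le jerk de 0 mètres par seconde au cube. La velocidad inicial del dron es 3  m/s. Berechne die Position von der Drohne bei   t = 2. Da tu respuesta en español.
Partiendo del snap s(t) = 0, tomamos 4 antiderivadas. La antiderivada del snap es la sacudida. Usando j(0) = 0, obtenemos j(t) = 0. Integrando la sacudida y usando la condición inicial a(0) = -6, obtenemos a(t) = -6. Integrando la aceleración y usando la condición inicial v(0) = 3, obtenemos v(t) = 3 - 6·t. Integrando la velocidad y usando la condición inicial x(0) = -3, obtenemos x(t) = -3·t^2 + 3·t - 3. Usando x(t) = -3·t^2 + 3·t - 3 y sustituyendo t = 2, encontramos x = -9.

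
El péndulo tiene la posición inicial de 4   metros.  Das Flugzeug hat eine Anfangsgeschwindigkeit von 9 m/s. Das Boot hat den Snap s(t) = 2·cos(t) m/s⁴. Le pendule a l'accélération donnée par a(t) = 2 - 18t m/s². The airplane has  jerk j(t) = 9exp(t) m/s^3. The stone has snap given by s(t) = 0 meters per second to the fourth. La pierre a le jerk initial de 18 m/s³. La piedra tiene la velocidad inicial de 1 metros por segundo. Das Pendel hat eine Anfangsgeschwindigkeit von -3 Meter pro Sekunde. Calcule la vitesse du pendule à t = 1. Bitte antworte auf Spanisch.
Para resolver esto, necesitamos tomar 1 antiderivada de nuestra ecuación de la aceleración a(t) = 2 - 18·t. La antiderivada de la aceleración es la velocidad. Usando v(0) = -3, obtenemos v(t) = -9·t^2 + 2·t - 3. Usando v(t) = -9·t^2 + 2·t - 3 y sustituyendo t = 1, encontramos v = -10.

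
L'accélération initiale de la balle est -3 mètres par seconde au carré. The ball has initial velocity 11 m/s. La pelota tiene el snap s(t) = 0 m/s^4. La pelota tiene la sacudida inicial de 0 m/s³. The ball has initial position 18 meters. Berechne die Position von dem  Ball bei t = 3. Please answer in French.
Pour résoudre ceci, nous devons prendre 4 primitives de notre équation du snap s(t) = 0. En prenant ∫s(t)dt et en appliquant j(0) = 0, nous trouvons j(t) = 0. La primitive du jerk est l'accélération. En utilisant a(0) = -3, nous obtenons a(t) = -3. En intégrant l'accélération et en utilisant la condition initiale v(0) = 11, nous obtenons v(t) = 11 - 3·t. En intégrant la vitesse et en utilisant la condition initiale x(0) = 18, nous obtenons x(t) = -3·t^2/2 + 11·t + 18. Nous avons la position x(t) = -3·t^2/2 + 11·t + 18. En substituant t = 3: x(3) = 75/2.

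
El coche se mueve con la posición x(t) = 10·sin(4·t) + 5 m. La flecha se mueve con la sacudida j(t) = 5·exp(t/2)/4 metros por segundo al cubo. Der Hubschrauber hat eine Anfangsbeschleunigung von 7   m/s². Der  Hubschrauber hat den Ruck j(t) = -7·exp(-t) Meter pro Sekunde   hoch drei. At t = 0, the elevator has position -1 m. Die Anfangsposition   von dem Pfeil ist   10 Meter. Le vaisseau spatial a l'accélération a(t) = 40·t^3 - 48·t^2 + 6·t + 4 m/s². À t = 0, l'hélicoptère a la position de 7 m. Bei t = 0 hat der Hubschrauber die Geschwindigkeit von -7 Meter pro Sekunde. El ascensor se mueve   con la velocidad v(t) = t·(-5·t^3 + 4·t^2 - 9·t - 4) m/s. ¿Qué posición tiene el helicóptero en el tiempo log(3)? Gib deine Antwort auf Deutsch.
Um dies zu lösen, müssen wir 3 Stammfunktionen unserer Gleichung für den Ruck j(t) = -7·exp(-t) finden. Mit ∫j(t)dt und Anwendung von a(0) = 7, finden wir a(t) = 7·exp(-t). Die Stammfunktion von der Beschleunigung, mit v(0) = -7, ergibt die Geschwindigkeit: v(t) = -7·exp(-t). Mit ∫v(t)dt und Anwendung von x(0) = 7, finden wir x(t) = 7·exp(-t). Aus der Gleichung für die Position x(t) = 7·exp(-t), setzen wir t = log(3) ein und erhalten x = 7/3.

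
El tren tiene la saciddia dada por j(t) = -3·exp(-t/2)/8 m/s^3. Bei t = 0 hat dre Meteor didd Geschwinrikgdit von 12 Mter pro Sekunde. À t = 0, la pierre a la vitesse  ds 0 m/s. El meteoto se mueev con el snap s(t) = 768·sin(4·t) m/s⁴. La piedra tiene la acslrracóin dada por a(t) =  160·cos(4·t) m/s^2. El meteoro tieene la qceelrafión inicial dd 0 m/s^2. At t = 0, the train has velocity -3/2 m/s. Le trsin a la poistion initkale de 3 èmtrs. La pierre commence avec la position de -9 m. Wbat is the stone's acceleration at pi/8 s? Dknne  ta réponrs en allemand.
Mit a(t) = 160·cos(4·t) und Einsetzen von t = pi/8, finden wir a = 0.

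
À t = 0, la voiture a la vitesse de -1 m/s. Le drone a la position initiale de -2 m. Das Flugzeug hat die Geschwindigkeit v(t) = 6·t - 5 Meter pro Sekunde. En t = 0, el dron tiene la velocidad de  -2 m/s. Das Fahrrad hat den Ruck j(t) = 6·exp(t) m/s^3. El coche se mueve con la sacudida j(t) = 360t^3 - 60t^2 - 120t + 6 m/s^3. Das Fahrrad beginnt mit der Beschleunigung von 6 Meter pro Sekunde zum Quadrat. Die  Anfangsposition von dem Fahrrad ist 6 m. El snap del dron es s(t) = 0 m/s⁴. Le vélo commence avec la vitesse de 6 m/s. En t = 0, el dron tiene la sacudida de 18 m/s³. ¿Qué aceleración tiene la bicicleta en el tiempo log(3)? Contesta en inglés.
To solve this, we need to take 1 antiderivative of our jerk equation j(t) = 6·exp(t). The antiderivative of jerk is acceleration. Using a(0) = 6, we get a(t) = 6·exp(t). We have acceleration a(t) = 6·exp(t). Substituting t = log(3): a(log(3)) = 18.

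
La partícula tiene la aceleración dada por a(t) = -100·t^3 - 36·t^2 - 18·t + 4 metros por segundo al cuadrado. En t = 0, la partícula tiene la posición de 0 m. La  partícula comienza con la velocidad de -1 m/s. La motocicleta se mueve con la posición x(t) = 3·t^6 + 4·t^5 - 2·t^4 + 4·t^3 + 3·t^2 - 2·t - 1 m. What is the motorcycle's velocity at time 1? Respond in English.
Starting from position x(t) = 3·t^6 + 4·t^5 - 2·t^4 + 4·t^3 + 3·t^2 - 2·t - 1, we take 1 derivative. Taking d/dt of x(t), we find v(t) = 18·t^5 + 20·t^4 - 8·t^3 + 12·t^2 + 6·t - 2. From the given velocity equation v(t) = 18·t^5 + 20·t^4 - 8·t^3 + 12·t^2 + 6·t - 2, we substitute t = 1 to get v = 46.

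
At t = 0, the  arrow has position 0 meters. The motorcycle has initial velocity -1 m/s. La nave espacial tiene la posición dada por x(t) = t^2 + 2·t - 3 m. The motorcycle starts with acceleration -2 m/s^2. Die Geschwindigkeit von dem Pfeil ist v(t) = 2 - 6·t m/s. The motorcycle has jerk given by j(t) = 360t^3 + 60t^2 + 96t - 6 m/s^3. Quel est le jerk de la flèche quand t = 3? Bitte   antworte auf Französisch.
Pour résoudre ceci, nous devons prendre 2 dérivées de notre équation de la vitesse v(t) = 2 - 6·t. En prenant d/dt de v(t), nous trouvons a(t) = -6. La dérivée de l'accélération donne le jerk: j(t) = 0. En utilisant j(t) = 0 et en substituant t = 3, nous trouvons j = 0.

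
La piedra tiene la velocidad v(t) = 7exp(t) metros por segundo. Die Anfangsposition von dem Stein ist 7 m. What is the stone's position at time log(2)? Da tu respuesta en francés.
Nous devons intégrer notre équation de la vitesse v(t) = 7·exp(t) 1 fois. La primitive de la vitesse, avec x(0) = 7, donne la position: x(t) = 7·exp(t). De l'équation de la position x(t) = 7·exp(t), nous substituons t = log(2) pour obtenir x = 14.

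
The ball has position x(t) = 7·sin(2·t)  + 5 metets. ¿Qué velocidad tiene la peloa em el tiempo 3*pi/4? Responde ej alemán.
Ausgehend von der Position x(t) = 7·sin(2·t) + 5, nehmen wir 1 Ableitung. Mit d/dt von x(t) finden wir v(t) = 14·cos(2·t). Wir haben die Geschwindigkeit v(t) = 14·cos(2·t). Durch Einsetzen von t = 3*pi/4: v(3*pi/4) = 0.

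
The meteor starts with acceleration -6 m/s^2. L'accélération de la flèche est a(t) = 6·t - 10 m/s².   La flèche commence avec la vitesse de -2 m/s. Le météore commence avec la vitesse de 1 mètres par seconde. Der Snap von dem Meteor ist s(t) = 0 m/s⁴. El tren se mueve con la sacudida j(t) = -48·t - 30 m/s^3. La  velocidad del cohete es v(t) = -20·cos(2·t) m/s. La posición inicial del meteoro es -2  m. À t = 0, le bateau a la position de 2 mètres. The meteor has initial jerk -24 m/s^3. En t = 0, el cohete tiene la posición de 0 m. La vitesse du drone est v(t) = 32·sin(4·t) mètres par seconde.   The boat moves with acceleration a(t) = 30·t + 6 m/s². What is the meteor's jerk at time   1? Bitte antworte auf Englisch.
Starting from snap s(t) = 0, we take 1 integral. Integrating snap and using the initial condition j(0) = -24, we get j(t) = -24. We have jerk j(t) = -24. Substituting t = 1: j(1) = -24.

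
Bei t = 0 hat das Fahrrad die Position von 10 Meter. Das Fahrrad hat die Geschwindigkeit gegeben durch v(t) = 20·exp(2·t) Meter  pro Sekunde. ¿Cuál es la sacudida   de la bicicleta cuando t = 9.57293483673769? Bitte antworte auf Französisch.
Pour résoudre ceci, nous devons prendre 2 dérivées de notre équation de la vitesse v(t) = 20·exp(2·t). En dérivant la vitesse, nous obtenons l'accélération: a(t) = 40·exp(2·t). En dérivant l'accélération, nous obtenons le jerk: j(t) = 80·exp(2·t). Nous avons le jerk j(t) = 80·exp(2·t). En substituant t = 9.57293483673769: j(9.57293483673769) = 16520969803.8425.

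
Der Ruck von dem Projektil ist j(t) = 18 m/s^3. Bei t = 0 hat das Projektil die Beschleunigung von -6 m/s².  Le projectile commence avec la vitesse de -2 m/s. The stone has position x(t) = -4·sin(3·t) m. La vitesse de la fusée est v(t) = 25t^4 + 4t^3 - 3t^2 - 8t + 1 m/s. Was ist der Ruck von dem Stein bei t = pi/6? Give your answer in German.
Wir müssen unsere Gleichung für die Position x(t) = -4·sin(3·t) 3-mal ableiten. Durch Ableiten von der Position erhalten wir die Geschwindigkeit: v(t) = -12·cos(3·t). Mit d/dt von v(t) finden wir a(t) = 36·sin(3·t). Die Ableitung von der Beschleunigung ergibt den Ruck: j(t) = 108·cos(3·t). Mit j(t) = 108·cos(3·t) und Einsetzen von t = pi/6, finden wir j = 0.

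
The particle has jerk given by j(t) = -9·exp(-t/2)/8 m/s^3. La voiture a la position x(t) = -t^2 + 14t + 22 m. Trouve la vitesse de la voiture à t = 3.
Nous devons dériver notre équation de la position x(t) = -t^2 + 14·t + 22 1 fois. En dérivant la position, nous obtenons la vitesse: v(t) = 14 - 2·t. En utilisant v(t) = 14 - 2·t et en substituant t = 3, nous trouvons v = 8.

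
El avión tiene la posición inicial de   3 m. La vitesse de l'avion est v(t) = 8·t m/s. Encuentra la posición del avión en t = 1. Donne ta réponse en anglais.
Starting from velocity v(t) = 8·t, we take 1 antiderivative. The integral of velocity is position. Using x(0) = 3, we get x(t) = 4·t^2 + 3. From the given position equation x(t) = 4·t^2 + 3, we substitute t = 1 to get x = 7.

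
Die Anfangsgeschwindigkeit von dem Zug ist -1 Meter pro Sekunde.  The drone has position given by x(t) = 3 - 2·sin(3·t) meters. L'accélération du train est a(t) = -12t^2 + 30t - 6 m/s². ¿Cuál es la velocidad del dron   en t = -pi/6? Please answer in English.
Starting from position x(t) = 3 - 2·sin(3·t), we take 1 derivative. Differentiating position, we get velocity: v(t) = -6·cos(3·t). From the given velocity equation v(t) = -6·cos(3·t), we substitute t = -pi/6 to get v = 0.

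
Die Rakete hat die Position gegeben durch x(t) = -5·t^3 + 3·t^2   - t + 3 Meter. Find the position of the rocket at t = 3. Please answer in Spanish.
Usando x(t) = -5·t^3 + 3·t^2 - t + 3 y sustituyendo t = 3, encontramos x = -108.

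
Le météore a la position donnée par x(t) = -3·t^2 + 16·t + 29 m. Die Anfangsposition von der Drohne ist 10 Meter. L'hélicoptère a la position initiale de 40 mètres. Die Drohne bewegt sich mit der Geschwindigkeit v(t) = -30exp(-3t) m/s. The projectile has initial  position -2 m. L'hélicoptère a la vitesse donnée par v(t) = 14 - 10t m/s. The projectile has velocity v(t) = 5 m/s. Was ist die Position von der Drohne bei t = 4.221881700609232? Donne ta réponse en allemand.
Wir müssen die Stammfunktion unserer Gleichung für die Geschwindigkeit v(t) = -30·exp(-3·t) 1-mal finden. Mit ∫v(t)dt und Anwendung von x(0) = 10, finden wir x(t) = 10·exp(-3·t). Aus der Gleichung für die Position x(t) = 10·exp(-3·t), setzen wir t = 4.221881700609232 ein und erhalten x = 0.0000315776802279787.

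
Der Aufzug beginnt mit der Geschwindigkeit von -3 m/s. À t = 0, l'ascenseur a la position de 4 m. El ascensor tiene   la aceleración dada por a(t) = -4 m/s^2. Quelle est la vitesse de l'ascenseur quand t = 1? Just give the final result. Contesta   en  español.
La velocidad en t = 1 es v = -7.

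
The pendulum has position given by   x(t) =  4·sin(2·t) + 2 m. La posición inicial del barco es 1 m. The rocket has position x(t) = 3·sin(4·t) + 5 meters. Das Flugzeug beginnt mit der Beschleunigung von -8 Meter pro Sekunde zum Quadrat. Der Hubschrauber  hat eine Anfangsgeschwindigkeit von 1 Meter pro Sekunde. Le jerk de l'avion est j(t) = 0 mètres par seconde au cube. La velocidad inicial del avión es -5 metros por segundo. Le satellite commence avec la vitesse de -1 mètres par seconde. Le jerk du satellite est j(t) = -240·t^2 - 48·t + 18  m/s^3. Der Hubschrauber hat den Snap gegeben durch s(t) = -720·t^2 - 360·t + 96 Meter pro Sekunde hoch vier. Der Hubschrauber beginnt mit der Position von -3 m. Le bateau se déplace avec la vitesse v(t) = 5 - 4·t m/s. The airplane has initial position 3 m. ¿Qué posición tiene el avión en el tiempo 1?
Necesitamos integrar nuestra ecuación de la sacudida j(t) = 0 3 veces. Integrando la sacudida y usando la condición inicial a(0) = -8, obtenemos a(t) = -8. Integrando la aceleración y usando la condición inicial v(0) = -5, obtenemos v(t) = -8·t - 5. Tomando ∫v(t)dt y aplicando x(0) = 3, encontramos x(t) = -4·t^2 - 5·t + 3. Usando x(t) = -4·t^2 - 5·t + 3 y sustituyendo t = 1, encontramos x = -6.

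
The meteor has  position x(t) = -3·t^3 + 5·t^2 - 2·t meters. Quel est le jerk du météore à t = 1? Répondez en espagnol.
Partiendo de la posición x(t) = -3·t^3 + 5·t^2 - 2·t, tomamos 3 derivadas. Derivando la posición, obtenemos la velocidad: v(t) = -9·t^2 + 10·t - 2. Derivando la velocidad, obtenemos la aceleración: a(t) = 10 - 18·t. Derivando la aceleración, obtenemos la sacudida: j(t) = -18. De la ecuación de la sacudida j(t) = -18, sustituimos t = 1 para obtener j = -18.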